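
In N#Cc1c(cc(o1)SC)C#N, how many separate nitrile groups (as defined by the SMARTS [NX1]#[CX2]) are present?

2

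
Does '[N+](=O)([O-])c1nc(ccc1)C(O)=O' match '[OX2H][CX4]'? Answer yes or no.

No

The pattern [OX2H][CX4] describes a hydroxyl oxygen bound to an sp3 (X4) carbon — an aliphatic alcohol.
The closest candidate here is a carboxylic acid group (-C(=O)OH), but the -OH is on a CX3 carbonyl carbon, not a CX4 carbon. No other fragment satisfies the full query, so there is no match.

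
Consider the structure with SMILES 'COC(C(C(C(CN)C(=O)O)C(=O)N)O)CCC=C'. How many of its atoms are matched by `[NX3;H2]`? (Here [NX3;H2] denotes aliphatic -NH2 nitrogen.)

2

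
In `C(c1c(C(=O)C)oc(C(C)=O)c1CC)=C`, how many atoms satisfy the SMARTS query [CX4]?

4

The query [CX4] means: C with X4: aliphatic carbon with exactly 4 total connections (bonds + H).
Check the 15 heavy atoms by environment: 1× o (aromatic, X2) → no; 4× c (aromatic, X3) → no; 4× C (X3) → no; 2× O (X1) → no; 4× C (X4) → match.
That gives 4 matching atoms.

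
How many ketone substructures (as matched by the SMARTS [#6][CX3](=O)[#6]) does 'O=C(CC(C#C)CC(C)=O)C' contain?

2

[#6][CX3](=O)[#6] is the SMARTS for a ketone: a carbonyl carbon (no H) flanked by two carbons.
The molecule carries 2 separate instances of an acetyl/ketone group (-C(=O)CH3) meeting every constraint; each maps to a distinct set of atoms, giving 2 matches.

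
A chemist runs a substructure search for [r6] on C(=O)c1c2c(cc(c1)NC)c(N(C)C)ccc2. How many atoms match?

The query [r6] means: r6 matches atoms in a six-membered ring.
Check the 17 heavy atoms by environment: 10× c (aromatic, in 6-ring) → match; 2× N (acyclic) → no; 4× C (acyclic) → no; 1× O (acyclic) → no.
That gives 10 matching atoms.

10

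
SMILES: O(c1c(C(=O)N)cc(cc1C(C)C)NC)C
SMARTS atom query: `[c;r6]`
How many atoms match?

6

The query [c;r6] means: aromatic carbon that belongs to a six-membered ring.
Check the 16 heavy atoms by environment: 6× c (aromatic, in 6-ring) → match; 2× N (acyclic) → no; 6× C (acyclic) → no; 2× O (acyclic) → no.
That gives 6 matching atoms.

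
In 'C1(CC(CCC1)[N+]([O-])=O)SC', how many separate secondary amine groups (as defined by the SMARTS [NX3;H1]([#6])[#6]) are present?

0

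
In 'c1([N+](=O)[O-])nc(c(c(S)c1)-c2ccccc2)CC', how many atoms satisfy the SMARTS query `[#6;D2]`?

7

The query [#6;D2] means: any carbon bonded to exactly two heavy atoms.
Check the 18 heavy atoms by environment: 1× n (aromatic, D2) → no; 5× c (aromatic, D3) → no; 6× c (aromatic, D2) → match; 1× C (D2) → match; 1× C (D1) → no; 1× N (charge +1, D3) → no; 1× O (charge -1, D1) → no; 1× O (D1) → no; 1× S (D1) → no.
Summing the matching environments: 6 + 1 = 7 matching atoms.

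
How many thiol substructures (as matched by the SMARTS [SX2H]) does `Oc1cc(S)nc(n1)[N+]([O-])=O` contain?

1

[SX2H] is the SMARTS for a thiol: an aliphatic sulfur with two connections, one being H.
Exactly one fragment in the molecule meets all constraints, giving 1 match.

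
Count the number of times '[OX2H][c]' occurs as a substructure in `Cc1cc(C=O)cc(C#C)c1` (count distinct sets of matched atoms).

0

[OX2H][c] is the SMARTS for a phenol: a hydroxyl oxygen attached to an aromatic carbon.
No fragment in the molecule satisfies every constraint, giving 0 matches.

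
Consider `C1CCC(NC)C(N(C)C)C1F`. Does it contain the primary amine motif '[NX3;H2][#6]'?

The pattern [NX3;H2][#6] describes a trivalent nitrogen with two H attached to carbon — a primary amine.
The closest candidate here is an N-methylamino group (-NHCH3), but the nitrogen bears two carbons and only one H (H1), not H2. No other fragment satisfies the full query, so there is no match.

No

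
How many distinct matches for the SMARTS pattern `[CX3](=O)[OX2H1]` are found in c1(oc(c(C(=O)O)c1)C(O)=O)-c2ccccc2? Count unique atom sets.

[CX3](=O)[OX2H1] is the SMARTS for a carboxylic acid: an sp2 carbon double-bonded to O and single-bonded to an -OH oxygen.
The molecule carries 2 separate instances of a carboxylic acid group (-C(=O)OH) meeting every constraint; each maps to a distinct set of atoms, giving 2 matches.

2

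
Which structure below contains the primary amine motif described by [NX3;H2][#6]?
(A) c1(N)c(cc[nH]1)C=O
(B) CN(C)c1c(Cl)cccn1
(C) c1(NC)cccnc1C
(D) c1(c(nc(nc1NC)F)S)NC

A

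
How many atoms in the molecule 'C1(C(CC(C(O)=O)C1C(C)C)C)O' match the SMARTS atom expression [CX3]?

1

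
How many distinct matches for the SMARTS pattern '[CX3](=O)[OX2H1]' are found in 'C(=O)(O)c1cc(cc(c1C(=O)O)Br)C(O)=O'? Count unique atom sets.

3

[CX3](=O)[OX2H1] is the SMARTS for a carboxylic acid: an sp2 carbon double-bonded to O and single-bonded to an -OH oxygen.
The molecule carries 3 separate instances of a carboxylic acid group (-C(=O)OH) meeting every constraint; each maps to a distinct set of atoms, giving 3 matches.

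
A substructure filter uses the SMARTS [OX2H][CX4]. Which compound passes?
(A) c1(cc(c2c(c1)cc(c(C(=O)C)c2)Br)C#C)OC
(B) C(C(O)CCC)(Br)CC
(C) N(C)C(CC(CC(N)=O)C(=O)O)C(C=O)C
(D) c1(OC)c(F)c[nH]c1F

B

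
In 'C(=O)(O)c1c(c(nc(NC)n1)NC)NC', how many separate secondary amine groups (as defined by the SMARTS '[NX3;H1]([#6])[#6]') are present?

[NX3;H1]([#6])[#6] is the SMARTS for a secondary amine: a trivalent nitrogen with one H, bonded to two carbons.
The molecule carries 3 separate instances of an N-methylamino group (-NHCH3) meeting every constraint; each maps to a distinct set of atoms, giving 3 matches.

3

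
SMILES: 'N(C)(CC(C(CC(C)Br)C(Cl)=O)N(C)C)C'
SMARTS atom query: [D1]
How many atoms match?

The query [D1] means: atom with exactly one heavy-atom neighbour (degree 1).
Check the 16 heavy atoms by environment: 2× C (D2) → no; 4× C (D3) → no; 5× C (D1) → match; 1× O (D1) → match; 1× Cl (D1) → match; 2× N (D3) → no; 1× Br (D1) → match.
Summing the matching environments: 5 + 1 + 1 + 1 = 8 matching atoms.

8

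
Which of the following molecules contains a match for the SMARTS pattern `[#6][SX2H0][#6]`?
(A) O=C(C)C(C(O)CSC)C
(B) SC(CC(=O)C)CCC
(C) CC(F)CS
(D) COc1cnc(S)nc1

A

[#6][SX2H0][#6] describes an aliphatic sulfur bridging two carbons with no H on the sulfur (a thioether).
(A) contains a methylthio ether (-SCH3), which satisfies every atom and bond constraint.
(B) has a thiol (-SH) but the sulfur has H1, not H0 bridging two carbons.
(C) has a thiol (-SH) but the sulfur has H1, not H0 bridging two carbons.
(D) has a thiol (-SH) but the sulfur has H1, not H0 bridging two carbons.
So the answer is (A).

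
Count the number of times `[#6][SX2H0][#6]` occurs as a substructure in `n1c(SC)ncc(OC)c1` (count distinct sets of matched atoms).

[#6][SX2H0][#6] is the SMARTS for a thioether: an aliphatic sulfur bridging two carbons with no H on the sulfur.
Exactly one fragment in the molecule meets all constraints, giving 1 match.

1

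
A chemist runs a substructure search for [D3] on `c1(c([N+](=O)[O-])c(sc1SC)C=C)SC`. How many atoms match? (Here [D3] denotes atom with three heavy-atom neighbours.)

Check the 14 heavy atoms by environment: 1× s (aromatic, D2) → no; 4× c (aromatic, D3) → match; 2× S (D2) → no; 3× C (D1) → no; 1× N (charge +1, D3) → match; 1× O (charge -1, D1) → no; 1× O (D1) → no; 1× C (D2) → no.
Summing the matching environments: 4 + 1 = 5 matching atoms.

5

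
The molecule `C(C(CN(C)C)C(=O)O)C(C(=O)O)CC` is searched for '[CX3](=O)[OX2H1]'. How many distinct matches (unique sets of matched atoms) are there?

[CX3](=O)[OX2H1] is the SMARTS for a carboxylic acid: an sp2 carbon double-bonded to O and single-bonded to an -OH oxygen.
The molecule carries 2 separate instances of a carboxylic acid group (-C(=O)OH) meeting every constraint; each maps to a distinct set of atoms, giving 2 matches.

2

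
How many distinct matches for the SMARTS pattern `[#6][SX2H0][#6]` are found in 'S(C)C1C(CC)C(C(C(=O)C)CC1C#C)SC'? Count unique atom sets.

2

[#6][SX2H0][#6] is the SMARTS for a thioether: an aliphatic sulfur bridging two carbons with no H on the sulfur.
The molecule carries 2 separate instances of a methylthio ether (-SCH3) meeting every constraint; each maps to a distinct set of atoms, giving 2 matches.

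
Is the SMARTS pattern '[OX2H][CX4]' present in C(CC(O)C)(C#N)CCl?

Yes

The pattern [OX2H][CX4] describes a hydroxyl oxygen bound to an sp3 (X4) carbon — an aliphatic alcohol.
The molecule carries a hydroxyl group (-OH), whose atoms satisfy every constraint of the query, so the pattern matches.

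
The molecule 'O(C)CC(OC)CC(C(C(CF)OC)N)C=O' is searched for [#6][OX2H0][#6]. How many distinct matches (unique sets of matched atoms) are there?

3

[#6][OX2H0][#6] is the SMARTS for an ether: an aliphatic oxygen bridging two carbons with no H on the oxygen.
The molecule carries 3 separate instances of a methoxy ether (-OCH3) meeting every constraint; each maps to a distinct set of atoms, giving 3 matches.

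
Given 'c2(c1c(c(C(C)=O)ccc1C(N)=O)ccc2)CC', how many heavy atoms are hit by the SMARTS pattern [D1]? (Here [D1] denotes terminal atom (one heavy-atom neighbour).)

5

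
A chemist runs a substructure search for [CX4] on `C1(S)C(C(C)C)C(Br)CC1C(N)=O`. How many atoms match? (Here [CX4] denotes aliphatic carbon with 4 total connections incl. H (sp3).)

The query [CX4] means: C with X4: aliphatic carbon with exactly 4 total connections (bonds + H).
Check the 13 heavy atoms by environment: 8× C (X4) → match; 1× C (X3) → no; 1× O (X1) → no; 1× N (X3) → no; 1× S (X2) → no; 1× Br (X1) → no.
That gives 8 matching atoms.

8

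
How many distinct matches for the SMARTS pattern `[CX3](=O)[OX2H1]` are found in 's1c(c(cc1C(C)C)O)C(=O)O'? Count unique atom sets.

[CX3](=O)[OX2H1] is the SMARTS for a carboxylic acid: an sp2 carbon double-bonded to O and single-bonded to an -OH oxygen.
Exactly one fragment in the molecule meets all constraints, giving 1 match.

1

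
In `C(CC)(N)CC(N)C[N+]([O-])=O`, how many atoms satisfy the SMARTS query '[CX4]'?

6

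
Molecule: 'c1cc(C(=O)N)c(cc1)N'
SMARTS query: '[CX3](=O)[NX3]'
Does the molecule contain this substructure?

Yes

The pattern [CX3](=O)[NX3] describes a carbonyl carbon bonded to a trivalent nitrogen — an amide.
The molecule carries a primary amide (-C(=O)NH2), whose atoms satisfy every constraint of the query, so the pattern matches.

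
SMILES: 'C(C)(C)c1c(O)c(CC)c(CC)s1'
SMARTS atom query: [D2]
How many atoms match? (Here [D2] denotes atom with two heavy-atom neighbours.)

3

The query [D2] means: atom with exactly two heavy-atom neighbours.
Check the 13 heavy atoms by environment: 1× s (aromatic, D2) → match; 4× c (aromatic, D3) → no; 1× O (D1) → no; 2× C (D2) → match; 4× C (D1) → no; 1× C (D3) → no.
Summing the matching environments: 1 + 2 = 3 matching atoms.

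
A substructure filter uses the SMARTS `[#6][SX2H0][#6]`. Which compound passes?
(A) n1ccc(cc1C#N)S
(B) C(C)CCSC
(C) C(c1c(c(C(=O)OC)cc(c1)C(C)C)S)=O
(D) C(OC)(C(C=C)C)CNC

[#6][SX2H0][#6] describes an aliphatic sulfur bridging two carbons with no H on the sulfur (a thioether).
(A) has a thiol (-SH) but the sulfur has H1, not H0 bridging two carbons.
(B) contains a methylthio ether (-SCH3), which satisfies every atom and bond constraint.
(C) has a thiol (-SH) but the sulfur has H1, not H0 bridging two carbons.
(D) has a methoxy ether (-OCH3) but the bridging atom is O, not S.
So the answer is (B).

B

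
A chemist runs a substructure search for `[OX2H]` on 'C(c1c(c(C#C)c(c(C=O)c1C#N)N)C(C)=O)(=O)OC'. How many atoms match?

0

Check the 20 heavy atoms by environment: 6× c (aromatic, H0, X3) → no; 2× C (H0, X2) → no; 1× N (H0, X1) → no; 1× N (H2, X3) → no; 2× C (H0, X3) → no; 3× O (H0, X1) → no; 2× C (H3, X4) → no; 1× C (H1, X3) → no; 1× C (H1, X2) → no; 1× O (H0, X2) → no.
No environment satisfies the query, so 0 matching atoms.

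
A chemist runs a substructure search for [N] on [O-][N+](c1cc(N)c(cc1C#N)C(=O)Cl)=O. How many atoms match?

3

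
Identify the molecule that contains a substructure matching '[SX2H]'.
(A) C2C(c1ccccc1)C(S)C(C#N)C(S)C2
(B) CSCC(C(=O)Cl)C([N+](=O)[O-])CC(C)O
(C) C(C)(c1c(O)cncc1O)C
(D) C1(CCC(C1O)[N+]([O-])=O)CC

A

[SX2H] describes an aliphatic sulfur with two connections, one being H (a thiol).
(A) contains a thiol (-SH), which satisfies every atom and bond constraint.
(B) has a methylthio ether (-SCH3) but the sulfur has H0 (bonded to two carbons), not H1.
(C) has a hydroxyl group (-OH) but it is an -OH, not an -SH.
(D) has a hydroxyl group (-OH) but it is an -OH, not an -SH.
So the answer is (A).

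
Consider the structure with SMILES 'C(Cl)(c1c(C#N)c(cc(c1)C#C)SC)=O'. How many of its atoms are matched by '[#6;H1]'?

3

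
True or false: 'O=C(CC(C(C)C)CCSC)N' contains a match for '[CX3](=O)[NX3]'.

The pattern [CX3](=O)[NX3] describes a carbonyl carbon bonded to a trivalent nitrogen — an amide.
The molecule carries a primary amide (-C(=O)NH2), whose atoms satisfy every constraint of the query, so the pattern matches.

True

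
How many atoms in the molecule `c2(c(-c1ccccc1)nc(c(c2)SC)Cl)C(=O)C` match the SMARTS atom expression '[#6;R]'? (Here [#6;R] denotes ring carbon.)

11

The query [#6;R] means: carbon that is part of a ring.
Check the 18 heavy atoms by environment: 1× n (aromatic, in 6-ring) → no; 11× c (aromatic, in 6-ring) → match; 3× C (acyclic) → no; 1× O (acyclic) → no; 1× Cl (acyclic) → no; 1× S (acyclic) → no.
That gives 11 matching atoms.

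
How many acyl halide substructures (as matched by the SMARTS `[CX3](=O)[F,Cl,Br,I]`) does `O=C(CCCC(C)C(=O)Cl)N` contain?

1

[CX3](=O)[F,Cl,Br,I] is the SMARTS for an acyl halide: a carbonyl carbon bonded to a halogen.
Exactly one fragment in the molecule meets all constraints, giving 1 match.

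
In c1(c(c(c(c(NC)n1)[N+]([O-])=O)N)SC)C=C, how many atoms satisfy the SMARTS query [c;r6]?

5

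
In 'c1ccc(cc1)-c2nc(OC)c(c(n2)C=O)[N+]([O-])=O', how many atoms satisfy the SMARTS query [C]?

Check the 19 heavy atoms by environment: 2× n (aromatic) → no; 10× c (aromatic) → no; 3× O → no; 2× C → match; 1× N (charge +1) → no; 1× O (charge -1) → no.
That gives 2 matching atoms.

2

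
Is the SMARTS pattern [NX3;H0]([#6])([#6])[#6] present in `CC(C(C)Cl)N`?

The pattern [NX3;H0]([#6])([#6])[#6] describes a trivalent nitrogen with no H, bonded to three carbons — a tertiary amine.
The closest candidate here is a primary amino group (-NH2), but the nitrogen has H2, not H0 with three carbons. No other fragment satisfies the full query, so there is no match.

No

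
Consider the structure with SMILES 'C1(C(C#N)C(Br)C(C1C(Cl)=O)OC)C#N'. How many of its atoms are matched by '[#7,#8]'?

4

The query [#7,#8] means: nitrogen or oxygen (comma = OR).
Check the 15 heavy atoms by environment: 9× C → no; 1× Br → no; 2× O → match; 2× N → match; 1× Cl → no.
Summing the matching environments: 2 + 2 = 4 matching atoms.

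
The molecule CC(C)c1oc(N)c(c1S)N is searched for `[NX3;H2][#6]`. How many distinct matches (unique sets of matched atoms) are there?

2

[NX3;H2][#6] is the SMARTS for a primary amine: a trivalent nitrogen with two H attached to carbon.
The molecule carries 2 separate instances of a primary amino group (-NH2) meeting every constraint; each maps to a distinct set of atoms, giving 2 matches.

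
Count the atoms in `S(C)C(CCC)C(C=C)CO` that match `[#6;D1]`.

3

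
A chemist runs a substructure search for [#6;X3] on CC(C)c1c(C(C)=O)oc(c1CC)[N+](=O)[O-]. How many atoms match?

The query [#6;X3] means: any carbon (aromatic or not) with three total connections.
Check the 16 heavy atoms by environment: 1× o (aromatic, X2) → no; 4× c (aromatic, X3) → match; 1× N (charge +1, X3) → no; 1× O (charge -1, X1) → no; 2× O (X1) → no; 6× C (X4) → no; 1× C (X3) → match.
Summing the matching environments: 4 + 1 = 5 matching atoms.

5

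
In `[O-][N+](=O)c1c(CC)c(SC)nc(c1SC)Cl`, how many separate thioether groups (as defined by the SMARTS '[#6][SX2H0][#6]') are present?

2

[#6][SX2H0][#6] is the SMARTS for a thioether: an aliphatic sulfur bridging two carbons with no H on the sulfur.
The molecule carries 2 separate instances of a methylthio ether (-SCH3) meeting every constraint; each maps to a distinct set of atoms, giving 2 matches.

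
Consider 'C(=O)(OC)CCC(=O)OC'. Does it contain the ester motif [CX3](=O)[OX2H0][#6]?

Yes

The pattern [CX3](=O)[OX2H0][#6] describes a carbonyl carbon bonded to an oxygen that is itself bonded to carbon (no H on that O) — an ester.
The molecule carries a methyl-ester group (-C(=O)OCH3), whose atoms satisfy every constraint of the query, so the pattern matches.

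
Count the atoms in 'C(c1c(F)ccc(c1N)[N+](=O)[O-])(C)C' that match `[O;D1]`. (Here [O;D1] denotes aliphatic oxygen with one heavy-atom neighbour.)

2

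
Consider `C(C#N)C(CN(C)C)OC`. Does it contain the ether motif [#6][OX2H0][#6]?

The pattern [#6][OX2H0][#6] describes an aliphatic oxygen bridging two carbons with no H on the oxygen — an ether.
The molecule carries a methoxy ether (-OCH3), whose atoms satisfy every constraint of the query, so the pattern matches.

Yes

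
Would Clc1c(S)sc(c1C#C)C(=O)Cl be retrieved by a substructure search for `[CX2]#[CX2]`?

The pattern [CX2]#[CX2] describes a carbon-carbon triple bond — an alkyne.
The molecule carries an ethynyl group (-C#CH), whose atoms satisfy every constraint of the query, so the pattern matches.

Yes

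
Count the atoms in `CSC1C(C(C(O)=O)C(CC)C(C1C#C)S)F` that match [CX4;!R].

The query [CX4;!R] means: aliphatic carbon with four total connections, not in a ring.
Check the 17 heavy atoms by environment: 6× C (X4, in 6-ring) → no; 1× C (X3, acyclic) → no; 1× O (X1, acyclic) → no; 1× O (X2, acyclic) → no; 2× S (X2, acyclic) → no; 2× C (X2, acyclic) → no; 3× C (X4, acyclic) → match; 1× F (X1, acyclic) → no.
That gives 3 matching atoms.

3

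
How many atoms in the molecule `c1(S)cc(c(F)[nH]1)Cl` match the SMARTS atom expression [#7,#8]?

1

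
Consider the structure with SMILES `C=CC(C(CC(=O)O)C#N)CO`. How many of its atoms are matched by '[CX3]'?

3

The query [CX3] means: C with X3: aliphatic carbon with exactly 3 total connections.
Check the 12 heavy atoms by environment: 4× C (X4) → no; 1× C (X2) → no; 1× N (X1) → no; 2× O (X2) → no; 3× C (X3) → match; 1× O (X1) → no.
That gives 3 matching atoms.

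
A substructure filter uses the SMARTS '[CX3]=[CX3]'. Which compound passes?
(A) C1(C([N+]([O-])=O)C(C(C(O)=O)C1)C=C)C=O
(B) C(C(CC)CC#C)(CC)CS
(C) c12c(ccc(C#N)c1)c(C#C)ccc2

A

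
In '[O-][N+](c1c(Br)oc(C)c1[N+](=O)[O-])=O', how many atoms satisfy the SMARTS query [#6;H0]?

4

The query [#6;H0] means: any carbon with no attached hydrogen.
Check the 13 heavy atoms by environment: 1× o (aromatic, H0) → no; 4× c (aromatic, H0) → match; 1× C (H3) → no; 2× N (charge +1, H0) → no; 2× O (charge -1, H0) → no; 2× O (H0) → no; 1× Br (H0) → no.
That gives 4 matching atoms.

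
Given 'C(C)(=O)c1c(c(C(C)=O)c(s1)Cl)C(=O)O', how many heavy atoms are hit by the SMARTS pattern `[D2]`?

Check the 15 heavy atoms by environment: 1× s (aromatic, D2) → match; 4× c (aromatic, D3) → no; 1× Cl (D1) → no; 3× C (D3) → no; 4× O (D1) → no; 2× C (D1) → no.
That gives 1 matching atom.

1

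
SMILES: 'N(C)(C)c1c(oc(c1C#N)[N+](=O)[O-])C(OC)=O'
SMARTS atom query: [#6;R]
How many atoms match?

The query [#6;R] means: carbon that is part of a ring.
Check the 17 heavy atoms by environment: 1× o (aromatic, in 5-ring) → no; 4× c (aromatic, in 5-ring) → match; 5× C (acyclic) → no; 3× O (acyclic) → no; 2× N (acyclic) → no; 1× N (charge +1, acyclic) → no; 1× O (charge -1, acyclic) → no.
That gives 4 matching atoms.

4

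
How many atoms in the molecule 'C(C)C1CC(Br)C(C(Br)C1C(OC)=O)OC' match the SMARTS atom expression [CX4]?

10

The query [CX4] means: C with X4: aliphatic carbon with exactly 4 total connections (bonds + H).
Check the 16 heavy atoms by environment: 10× C (X4) → match; 2× Br (X1) → no; 2× O (X2) → no; 1× C (X3) → no; 1× O (X1) → no.
That gives 10 matching atoms.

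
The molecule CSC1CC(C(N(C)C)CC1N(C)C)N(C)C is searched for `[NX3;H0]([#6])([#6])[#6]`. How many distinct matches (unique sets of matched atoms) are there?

3

[NX3;H0]([#6])([#6])[#6] is the SMARTS for a tertiary amine: a trivalent nitrogen with no H, bonded to three carbons.
The molecule carries 3 separate instances of a dimethylamino group (-N(CH3)2) meeting every constraint; each maps to a distinct set of atoms, giving 3 matches.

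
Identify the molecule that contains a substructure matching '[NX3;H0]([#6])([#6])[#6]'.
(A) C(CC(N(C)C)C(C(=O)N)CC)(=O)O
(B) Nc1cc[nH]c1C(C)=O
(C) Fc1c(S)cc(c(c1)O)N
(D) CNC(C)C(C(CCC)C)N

[NX3;H0]([#6])([#6])[#6] describes a trivalent nitrogen with no H, bonded to three carbons (a tertiary amine).
(A) contains a dimethylamino group (-N(CH3)2), which satisfies every atom and bond constraint.
(B) has a primary amino group (-NH2) but the nitrogen has H2, not H0 with three carbons.
(C) has a primary amino group (-NH2) but the nitrogen has H2, not H0 with three carbons.
(D) has a primary amino group (-NH2) but the nitrogen has H2, not H0 with three carbons.
So the answer is (A).

A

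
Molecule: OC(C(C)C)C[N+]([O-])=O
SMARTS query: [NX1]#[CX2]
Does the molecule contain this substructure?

No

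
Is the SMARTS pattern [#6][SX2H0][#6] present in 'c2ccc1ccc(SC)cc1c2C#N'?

The pattern [#6][SX2H0][#6] describes an aliphatic sulfur bridging two carbons with no H on the sulfur — a thioether.
The molecule carries a methylthio ether (-SCH3), whose atoms satisfy every constraint of the query, so the pattern matches.

Yes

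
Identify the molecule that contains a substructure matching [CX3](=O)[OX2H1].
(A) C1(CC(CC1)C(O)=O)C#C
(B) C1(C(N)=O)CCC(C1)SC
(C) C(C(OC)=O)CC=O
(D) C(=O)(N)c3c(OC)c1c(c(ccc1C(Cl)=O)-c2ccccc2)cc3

[CX3](=O)[OX2H1] describes an sp2 carbon double-bonded to O and single-bonded to an -OH oxygen (a carboxylic acid).
(A) contains a carboxylic acid group (-C(=O)OH), which satisfies every atom and bond constraint.
(B) has a primary amide (-C(=O)NH2) but the carbonyl is bonded to N, not to an -OH oxygen.
(C) has an aldehyde (-CHO) but there is no singly-bonded oxygen on the carbonyl carbon.
(D) has a primary amide (-C(=O)NH2) but the carbonyl is bonded to N, not to an -OH oxygen.
So the answer is (A).

A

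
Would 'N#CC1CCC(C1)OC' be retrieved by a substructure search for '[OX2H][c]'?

No

The pattern [OX2H][c] describes a hydroxyl oxygen attached to an aromatic carbon — a phenol.
The closest candidate here is a methoxy ether (-OCH3), but the oxygen has H0, not H1. No other fragment satisfies the full query, so there is no match.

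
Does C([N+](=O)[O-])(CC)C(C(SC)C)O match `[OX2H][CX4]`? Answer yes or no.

Yes

The pattern [OX2H][CX4] describes a hydroxyl oxygen bound to an sp3 (X4) carbon — an aliphatic alcohol.
The molecule carries a hydroxyl group (-OH), whose atoms satisfy every constraint of the query, so the pattern matches.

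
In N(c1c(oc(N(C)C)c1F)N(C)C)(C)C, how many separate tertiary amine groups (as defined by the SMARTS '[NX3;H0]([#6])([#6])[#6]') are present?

3

[NX3;H0]([#6])([#6])[#6] is the SMARTS for a tertiary amine: a trivalent nitrogen with no H, bonded to three carbons.
The molecule carries 3 separate instances of a dimethylamino group (-N(CH3)2) meeting every constraint; each maps to a distinct set of atoms, giving 3 matches.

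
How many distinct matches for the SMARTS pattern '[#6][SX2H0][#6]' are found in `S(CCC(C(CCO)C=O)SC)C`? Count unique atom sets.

2

[#6][SX2H0][#6] is the SMARTS for a thioether: an aliphatic sulfur bridging two carbons with no H on the sulfur.
The molecule carries 2 separate instances of a methylthio ether (-SCH3) meeting every constraint; each maps to a distinct set of atoms, giving 2 matches.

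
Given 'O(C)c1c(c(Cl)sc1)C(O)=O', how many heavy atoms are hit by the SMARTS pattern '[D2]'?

3

The query [D2] means: atom with exactly two heavy-atom neighbours.
Check the 11 heavy atoms by environment: 1× s (aromatic, D2) → match; 1× c (aromatic, D2) → match; 3× c (aromatic, D3) → no; 1× C (D3) → no; 2× O (D1) → no; 1× O (D2) → match; 1× C (D1) → no; 1× Cl (D1) → no.
Summing the matching environments: 1 + 1 + 1 = 3 matching atoms.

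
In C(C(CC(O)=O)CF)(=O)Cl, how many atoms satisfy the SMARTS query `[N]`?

0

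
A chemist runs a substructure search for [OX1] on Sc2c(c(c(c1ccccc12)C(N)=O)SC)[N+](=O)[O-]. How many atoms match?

The query [OX1] means: aliphatic oxygen with one total connection — typically a carbonyl =O or an oxide.
Check the 19 heavy atoms by environment: 10× c (aromatic, X3) → no; 1× N (charge +1, X3) → no; 1× O (charge -1, X1) → match; 2× O (X1) → match; 1× C (X3) → no; 1× N (X3) → no; 2× S (X2) → no; 1× C (X4) → no.
Summing the matching environments: 1 + 2 = 3 matching atoms.

3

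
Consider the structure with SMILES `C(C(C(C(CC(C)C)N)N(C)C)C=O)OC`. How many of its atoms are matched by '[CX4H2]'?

The query [CX4H2] means: sp3 carbon (X4) with exactly two hydrogens.
Check the 16 heavy atoms by environment: 2× C (H2, X4) → match; 4× C (H1, X4) → no; 1× C (H1, X3) → no; 1× O (H0, X1) → no; 5× C (H3, X4) → no; 1× N (H2, X3) → no; 1× O (H0, X2) → no; 1× N (H0, X3) → no.
That gives 2 matching atoms.

2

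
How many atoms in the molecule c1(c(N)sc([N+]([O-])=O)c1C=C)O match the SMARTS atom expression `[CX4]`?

0

Check the 12 heavy atoms by environment: 1× s (aromatic, X2) → no; 4× c (aromatic, X3) → no; 1× O (X2) → no; 2× C (X3) → no; 1× N (charge +1, X3) → no; 1× O (charge -1, X1) → no; 1× O (X1) → no; 1× N (X3) → no.
No environment satisfies the query, so 0 matching atoms.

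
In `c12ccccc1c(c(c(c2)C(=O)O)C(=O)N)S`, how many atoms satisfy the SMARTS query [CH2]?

0

The query [CH2] means: aliphatic carbon with exactly two hydrogens.
Check the 17 heavy atoms by environment: 5× c (aromatic, H0) → no; 5× c (aromatic, H1) → no; 1× S (H1) → no; 2× C (H0) → no; 2× O (H0) → no; 1× N (H2) → no; 1× O (H1) → no.
No environment satisfies the query, so 0 matching atoms.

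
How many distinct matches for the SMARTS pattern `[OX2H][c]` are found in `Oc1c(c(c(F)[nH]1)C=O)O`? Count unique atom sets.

2

[OX2H][c] is the SMARTS for a phenol: a hydroxyl oxygen attached to an aromatic carbon.
The molecule carries 2 separate instances of a hydroxyl group (-OH) meeting every constraint; each maps to a distinct set of atoms, giving 2 matches.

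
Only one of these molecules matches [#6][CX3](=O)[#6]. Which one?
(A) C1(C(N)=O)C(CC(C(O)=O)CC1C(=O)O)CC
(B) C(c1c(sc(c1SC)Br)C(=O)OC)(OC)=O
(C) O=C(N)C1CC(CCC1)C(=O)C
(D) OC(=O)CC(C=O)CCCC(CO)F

C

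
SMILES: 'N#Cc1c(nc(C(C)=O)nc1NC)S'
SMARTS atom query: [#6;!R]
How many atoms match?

4

The query [#6;!R] means: carbon not in any ring.
Check the 14 heavy atoms by environment: 2× n (aromatic, in 6-ring) → no; 4× c (aromatic, in 6-ring) → no; 2× N (acyclic) → no; 4× C (acyclic) → match; 1× O (acyclic) → no; 1× S (acyclic) → no.
That gives 4 matching atoms.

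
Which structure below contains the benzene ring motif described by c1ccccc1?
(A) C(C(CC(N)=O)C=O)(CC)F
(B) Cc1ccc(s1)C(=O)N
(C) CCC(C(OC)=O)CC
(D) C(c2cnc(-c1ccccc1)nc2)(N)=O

D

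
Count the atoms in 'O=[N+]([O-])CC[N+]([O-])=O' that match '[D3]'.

2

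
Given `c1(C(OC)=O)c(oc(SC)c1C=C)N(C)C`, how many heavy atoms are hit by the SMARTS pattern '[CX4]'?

4

Check the 16 heavy atoms by environment: 1× o (aromatic, X2) → no; 4× c (aromatic, X3) → no; 3× C (X3) → no; 1× O (X1) → no; 1× O (X2) → no; 4× C (X4) → match; 1× S (X2) → no; 1× N (X3) → no.
That gives 4 matching atoms.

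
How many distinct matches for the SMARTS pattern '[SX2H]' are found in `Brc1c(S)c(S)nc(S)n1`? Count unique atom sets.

[SX2H] is the SMARTS for a thiol: an aliphatic sulfur with two connections, one being H.
The molecule carries 3 separate instances of a thiol (-SH) meeting every constraint; each maps to a distinct set of atoms, giving 3 matches.

3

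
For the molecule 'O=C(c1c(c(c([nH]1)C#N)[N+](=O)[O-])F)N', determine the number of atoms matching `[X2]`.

The query [X2] means: any atom with exactly two total connections (bonds + H).
Check the 14 heavy atoms by environment: 1× n (aromatic, X3) → no; 4× c (aromatic, X3) → no; 1× F (X1) → no; 1× C (X2) → match; 1× N (X1) → no; 1× N (charge +1, X3) → no; 1× O (charge -1, X1) → no; 2× O (X1) → no; 1× C (X3) → no; 1× N (X3) → no.
That gives 1 matching atom.

1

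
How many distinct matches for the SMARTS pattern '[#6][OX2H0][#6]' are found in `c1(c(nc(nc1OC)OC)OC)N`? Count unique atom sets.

[#6][OX2H0][#6] is the SMARTS for an ether: an aliphatic oxygen bridging two carbons with no H on the oxygen.
The molecule carries 3 separate instances of a methoxy ether (-OCH3) meeting every constraint; each maps to a distinct set of atoms, giving 3 matches.

3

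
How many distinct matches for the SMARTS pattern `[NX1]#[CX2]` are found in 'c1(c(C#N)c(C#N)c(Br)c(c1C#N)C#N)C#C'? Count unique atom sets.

4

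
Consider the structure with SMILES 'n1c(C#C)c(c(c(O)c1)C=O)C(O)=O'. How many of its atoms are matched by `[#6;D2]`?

The query [#6;D2] means: any carbon bonded to exactly two heavy atoms.
Check the 14 heavy atoms by environment: 1× n (aromatic, D2) → no; 1× c (aromatic, D2) → match; 4× c (aromatic, D3) → no; 2× C (D2) → match; 4× O (D1) → no; 1× C (D1) → no; 1× C (D3) → no.
Summing the matching environments: 1 + 2 = 3 matching atoms.

3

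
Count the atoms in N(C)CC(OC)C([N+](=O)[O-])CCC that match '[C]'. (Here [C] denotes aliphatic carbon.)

8

Check the 13 heavy atoms by environment: 8× C → match; 1× N → no; 1× N (charge +1) → no; 1× O (charge -1) → no; 2× O → no.
That gives 8 matching atoms.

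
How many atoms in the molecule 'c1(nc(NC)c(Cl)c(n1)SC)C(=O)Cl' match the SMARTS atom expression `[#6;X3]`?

The query [#6;X3] means: any carbon (aromatic or not) with three total connections.
Check the 14 heavy atoms by environment: 2× n (aromatic, X2) → no; 4× c (aromatic, X3) → match; 1× N (X3) → no; 2× C (X4) → no; 1× C (X3) → match; 1× O (X1) → no; 2× Cl (X1) → no; 1× S (X2) → no.
Summing the matching environments: 4 + 1 = 5 matching atoms.

5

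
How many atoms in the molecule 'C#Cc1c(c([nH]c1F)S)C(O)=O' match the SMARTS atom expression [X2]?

The query [X2] means: any atom with exactly two total connections (bonds + H).
Check the 12 heavy atoms by environment: 1× n (aromatic, X3) → no; 4× c (aromatic, X3) → no; 1× S (X2) → match; 1× F (X1) → no; 1× C (X3) → no; 1× O (X1) → no; 1× O (X2) → match; 2× C (X2) → match.
Summing the matching environments: 1 + 1 + 2 = 4 matching atoms.

4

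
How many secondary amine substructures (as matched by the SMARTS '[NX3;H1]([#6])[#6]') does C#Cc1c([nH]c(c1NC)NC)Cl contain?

2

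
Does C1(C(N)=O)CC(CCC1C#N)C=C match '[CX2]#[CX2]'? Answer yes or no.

No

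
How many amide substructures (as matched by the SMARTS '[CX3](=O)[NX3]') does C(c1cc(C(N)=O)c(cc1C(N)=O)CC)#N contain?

[CX3](=O)[NX3] is the SMARTS for an amide: a carbonyl carbon bonded to a trivalent nitrogen.
The molecule carries 2 separate instances of a primary amide (-C(=O)NH2) meeting every constraint; each maps to a distinct set of atoms, giving 2 matches.

2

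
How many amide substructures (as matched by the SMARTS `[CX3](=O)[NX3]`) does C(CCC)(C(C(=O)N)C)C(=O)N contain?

2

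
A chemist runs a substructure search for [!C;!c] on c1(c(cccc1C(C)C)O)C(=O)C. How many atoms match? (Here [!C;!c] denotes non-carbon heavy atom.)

2

The query [!C;!c] means: neither aliphatic nor aromatic carbon — same as [!#6].
Check the 13 heavy atoms by environment: 6× c (aromatic) → no; 5× C → no; 2× O → match.
That gives 2 matching atoms.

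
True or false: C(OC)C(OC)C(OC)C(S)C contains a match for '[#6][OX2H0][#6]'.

True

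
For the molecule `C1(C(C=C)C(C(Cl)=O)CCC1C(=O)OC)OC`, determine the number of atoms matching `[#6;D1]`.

3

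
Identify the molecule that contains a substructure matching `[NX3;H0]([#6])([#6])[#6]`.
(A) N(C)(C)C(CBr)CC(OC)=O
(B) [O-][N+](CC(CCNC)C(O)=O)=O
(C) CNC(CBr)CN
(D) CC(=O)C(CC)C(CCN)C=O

[NX3;H0]([#6])([#6])[#6] describes a trivalent nitrogen with no H, bonded to three carbons (a tertiary amine).
(A) contains a dimethylamino group (-N(CH3)2), which satisfies every atom and bond constraint.
(B) has an N-methylamino group (-NHCH3) but the nitrogen still has one H (H1), not H0.
(C) has an N-methylamino group (-NHCH3) but the nitrogen still has one H (H1), not H0.
(D) has a primary amino group (-NH2) but the nitrogen has H2, not H0 with three carbons.
So the answer is (A).

A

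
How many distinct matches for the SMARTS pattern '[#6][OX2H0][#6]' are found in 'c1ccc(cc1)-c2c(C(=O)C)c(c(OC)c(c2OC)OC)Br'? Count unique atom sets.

3

[#6][OX2H0][#6] is the SMARTS for an ether: an aliphatic oxygen bridging two carbons with no H on the oxygen.
The molecule carries 3 separate instances of a methoxy ether (-OCH3) meeting every constraint; each maps to a distinct set of atoms, giving 3 matches.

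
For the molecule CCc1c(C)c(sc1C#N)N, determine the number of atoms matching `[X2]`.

2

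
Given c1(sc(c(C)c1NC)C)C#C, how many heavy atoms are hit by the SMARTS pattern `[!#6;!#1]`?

2

Check the 11 heavy atoms by environment: 1× s (aromatic) → match; 4× c (aromatic) → no; 5× C → no; 1× N → match.
Summing the matching environments: 1 + 1 = 2 matching atoms.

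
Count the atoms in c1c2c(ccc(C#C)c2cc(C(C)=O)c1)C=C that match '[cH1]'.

5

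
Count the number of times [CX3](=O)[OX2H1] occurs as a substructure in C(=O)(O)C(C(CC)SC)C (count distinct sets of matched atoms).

[CX3](=O)[OX2H1] is the SMARTS for a carboxylic acid: an sp2 carbon double-bonded to O and single-bonded to an -OH oxygen.
Exactly one fragment in the molecule meets all constraints, giving 1 match.

1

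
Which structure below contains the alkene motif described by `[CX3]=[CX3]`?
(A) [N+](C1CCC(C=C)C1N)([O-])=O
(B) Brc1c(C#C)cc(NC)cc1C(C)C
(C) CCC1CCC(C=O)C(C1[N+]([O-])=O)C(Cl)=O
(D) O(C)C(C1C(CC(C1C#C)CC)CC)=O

A

[CX3]=[CX3] describes a non-aromatic C=C double bond between two sp2 carbons (an alkene).
(A) contains a vinyl group (-CH=CH2), which satisfies every atom and bond constraint.
(B) has an ethynyl group (-C#CH) but the C-C bond is a triple bond, not a double bond.
(C) has an ethyl group (-CH2CH3) but its C-C bond is a single bond between CX4 carbons, not CX3=CX3.
(D) has an ethynyl group (-C#CH) but the C-C bond is a triple bond, not a double bond.
So the answer is (A).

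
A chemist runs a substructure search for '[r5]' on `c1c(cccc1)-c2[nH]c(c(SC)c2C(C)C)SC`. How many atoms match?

5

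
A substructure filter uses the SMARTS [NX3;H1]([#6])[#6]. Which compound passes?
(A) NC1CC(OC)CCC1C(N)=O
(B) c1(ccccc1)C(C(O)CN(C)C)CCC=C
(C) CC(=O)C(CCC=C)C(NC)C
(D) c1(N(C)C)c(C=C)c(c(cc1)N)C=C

[NX3;H1]([#6])[#6] describes a trivalent nitrogen with one H, bonded to two carbons (a secondary amine).
(A) has a primary amino group (-NH2) but the nitrogen has H2 and only one carbon neighbour.
(B) has a dimethylamino group (-N(CH3)2) but the nitrogen has H0, not H1.
(C) contains an N-methylamino group (-NHCH3), which satisfies every atom and bond constraint.
(D) has a primary amino group (-NH2) but the nitrogen has H2 and only one carbon neighbour.
So the answer is (C).

C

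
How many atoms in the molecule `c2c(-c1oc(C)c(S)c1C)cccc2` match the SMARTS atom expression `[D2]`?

6

The query [D2] means: atom with exactly two heavy-atom neighbours.
Check the 14 heavy atoms by environment: 1× o (aromatic, D2) → match; 5× c (aromatic, D3) → no; 5× c (aromatic, D2) → match; 1× S (D1) → no; 2× C (D1) → no.
Summing the matching environments: 1 + 5 = 6 matching atoms.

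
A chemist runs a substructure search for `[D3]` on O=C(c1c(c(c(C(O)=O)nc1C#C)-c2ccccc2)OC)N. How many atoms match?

8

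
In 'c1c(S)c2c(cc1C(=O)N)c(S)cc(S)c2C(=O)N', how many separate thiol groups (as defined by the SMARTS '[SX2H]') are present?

[SX2H] is the SMARTS for a thiol: an aliphatic sulfur with two connections, one being H.
The molecule carries 3 separate instances of a thiol (-SH) meeting every constraint; each maps to a distinct set of atoms, giving 3 matches.

3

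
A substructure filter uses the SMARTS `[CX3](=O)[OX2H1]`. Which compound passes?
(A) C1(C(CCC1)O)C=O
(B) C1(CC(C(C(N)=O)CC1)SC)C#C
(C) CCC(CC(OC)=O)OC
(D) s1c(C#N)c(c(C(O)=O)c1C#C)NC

D

[CX3](=O)[OX2H1] describes an sp2 carbon double-bonded to O and single-bonded to an -OH oxygen (a carboxylic acid).
(A) has an aldehyde (-CHO) but there is no singly-bonded oxygen on the carbonyl carbon.
(B) has a primary amide (-C(=O)NH2) but the carbonyl is bonded to N, not to an -OH oxygen.
(C) has a methyl-ester group (-C(=O)OCH3) but the singly-bonded O has no H (OX2H0, not OX2H1).
(D) contains a carboxylic acid group (-C(=O)OH), which satisfies every atom and bond constraint.
So the answer is (D).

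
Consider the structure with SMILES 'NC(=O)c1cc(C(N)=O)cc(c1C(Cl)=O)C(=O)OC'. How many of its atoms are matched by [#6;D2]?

2

The query [#6;D2] means: any carbon bonded to exactly two heavy atoms.
Check the 19 heavy atoms by environment: 4× c (aromatic, D3) → no; 2× c (aromatic, D2) → match; 4× C (D3) → no; 4× O (D1) → no; 1× Cl (D1) → no; 1× O (D2) → no; 1× C (D1) → no; 2× N (D1) → no.
That gives 2 matching atoms.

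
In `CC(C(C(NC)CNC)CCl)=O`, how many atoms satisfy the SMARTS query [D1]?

5

The query [D1] means: atom with exactly one heavy-atom neighbour (degree 1).
Check the 12 heavy atoms by environment: 2× C (D2) → no; 3× C (D3) → no; 1× O (D1) → match; 3× C (D1) → match; 2× N (D2) → no; 1× Cl (D1) → match.
Summing the matching environments: 1 + 3 + 1 = 5 matching atoms.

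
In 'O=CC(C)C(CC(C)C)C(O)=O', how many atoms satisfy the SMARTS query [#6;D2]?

2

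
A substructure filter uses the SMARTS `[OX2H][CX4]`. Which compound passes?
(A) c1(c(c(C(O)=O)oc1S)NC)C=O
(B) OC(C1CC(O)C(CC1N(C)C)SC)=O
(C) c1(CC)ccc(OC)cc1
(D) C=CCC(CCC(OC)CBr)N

B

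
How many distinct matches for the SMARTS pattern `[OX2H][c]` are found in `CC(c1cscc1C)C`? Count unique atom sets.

0

[OX2H][c] is the SMARTS for a phenol: a hydroxyl oxygen attached to an aromatic carbon.
No fragment in the molecule satisfies every constraint, giving 0 matches.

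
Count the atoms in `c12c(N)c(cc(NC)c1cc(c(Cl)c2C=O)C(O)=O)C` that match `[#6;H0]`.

9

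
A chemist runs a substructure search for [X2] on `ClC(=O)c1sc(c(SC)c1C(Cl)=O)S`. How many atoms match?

3

The query [X2] means: any atom with exactly two total connections (bonds + H).
Check the 14 heavy atoms by environment: 1× s (aromatic, X2) → match; 4× c (aromatic, X3) → no; 2× S (X2) → match; 1× C (X4) → no; 2× C (X3) → no; 2× O (X1) → no; 2× Cl (X1) → no.
Summing the matching environments: 1 + 2 = 3 matching atoms.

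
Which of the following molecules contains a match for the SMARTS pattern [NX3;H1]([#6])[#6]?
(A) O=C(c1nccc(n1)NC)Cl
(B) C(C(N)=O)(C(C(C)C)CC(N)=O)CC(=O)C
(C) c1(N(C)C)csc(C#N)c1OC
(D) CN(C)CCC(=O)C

[NX3;H1]([#6])[#6] describes a trivalent nitrogen with one H, bonded to two carbons (a secondary amine).
(A) contains an N-methylamino group (-NHCH3), which satisfies every atom and bond constraint.
(B) has a primary amide (-C(=O)NH2) but the -C(=O)NH2 nitrogen has H2, not H1.
(C) has a dimethylamino group (-N(CH3)2) but the nitrogen has H0, not H1.
(D) has a dimethylamino group (-N(CH3)2) but the nitrogen has H0, not H1.
So the answer is (A).

A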